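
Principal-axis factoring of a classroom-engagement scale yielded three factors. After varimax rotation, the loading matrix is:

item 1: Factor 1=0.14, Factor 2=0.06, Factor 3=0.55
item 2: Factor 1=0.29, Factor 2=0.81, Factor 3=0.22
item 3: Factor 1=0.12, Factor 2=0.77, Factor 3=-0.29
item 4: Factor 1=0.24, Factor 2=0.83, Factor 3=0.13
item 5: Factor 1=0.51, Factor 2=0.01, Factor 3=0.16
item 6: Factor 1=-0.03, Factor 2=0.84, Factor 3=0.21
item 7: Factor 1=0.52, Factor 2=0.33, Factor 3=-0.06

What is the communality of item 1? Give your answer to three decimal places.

0.326

h² = 0.14² + 0.06² + 0.55² = 0.0196 + 0.0036 + 0.3025 = 0.3257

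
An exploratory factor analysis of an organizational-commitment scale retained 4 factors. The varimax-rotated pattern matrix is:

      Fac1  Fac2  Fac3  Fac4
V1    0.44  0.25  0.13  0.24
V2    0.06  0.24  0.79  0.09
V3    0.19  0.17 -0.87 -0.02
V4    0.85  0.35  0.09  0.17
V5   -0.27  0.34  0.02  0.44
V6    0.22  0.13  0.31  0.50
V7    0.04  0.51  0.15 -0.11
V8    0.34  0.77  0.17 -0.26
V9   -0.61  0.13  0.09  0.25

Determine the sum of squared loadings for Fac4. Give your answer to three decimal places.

0.681

SS loadings for Fac4 = 0.24² + 0.09² + (-0.02)² + 0.17² + 0.44² + 0.50² + (-0.11)² + (-0.26)² + 0.25² = 0.0576 + 0.0081 + 0.0004 + 0.0289 + 0.1936 + 0.2500 + 0.0121 + 0.0676 + 0.0625 = 0.6808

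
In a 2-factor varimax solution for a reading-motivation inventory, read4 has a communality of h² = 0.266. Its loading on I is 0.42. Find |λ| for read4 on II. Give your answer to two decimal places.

0.30

Under orthogonal rotation h² = Σλ², so λ_II² = h² − (0.1764) = 0.266 − 0.1764 = 0.0896.
|λ| = √0.0896 = 0.2993.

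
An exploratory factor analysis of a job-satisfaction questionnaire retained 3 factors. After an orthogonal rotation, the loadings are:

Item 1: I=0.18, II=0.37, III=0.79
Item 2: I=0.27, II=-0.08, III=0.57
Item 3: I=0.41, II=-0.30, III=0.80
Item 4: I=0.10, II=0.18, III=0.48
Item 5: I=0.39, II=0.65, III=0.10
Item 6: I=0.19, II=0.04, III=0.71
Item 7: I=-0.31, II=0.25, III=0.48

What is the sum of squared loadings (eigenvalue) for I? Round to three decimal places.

SS loadings for I = 0.18² + 0.27² + 0.41² + 0.10² + 0.39² + 0.19² + (-0.31)² = 0.0324 + 0.0729 + 0.1681 + 0.0100 + 0.1521 + 0.0361 + 0.0961 = 0.5677

0.568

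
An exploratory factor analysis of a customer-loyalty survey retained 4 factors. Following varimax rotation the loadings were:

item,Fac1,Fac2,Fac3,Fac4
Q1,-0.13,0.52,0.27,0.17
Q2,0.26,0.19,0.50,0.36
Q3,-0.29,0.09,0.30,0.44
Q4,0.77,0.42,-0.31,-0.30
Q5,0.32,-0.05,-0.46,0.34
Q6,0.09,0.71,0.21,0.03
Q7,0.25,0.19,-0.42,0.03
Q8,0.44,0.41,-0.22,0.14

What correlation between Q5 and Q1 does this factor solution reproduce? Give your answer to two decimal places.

-0.13

r̂ = Σ λ_i·λ_j across factors = (0.32)(-0.13) + (-0.05)(0.52) + (-0.46)(0.27) + (0.34)(0.17)
  = -0.0416 -0.0260 -0.1242 +0.0578 = -0.1340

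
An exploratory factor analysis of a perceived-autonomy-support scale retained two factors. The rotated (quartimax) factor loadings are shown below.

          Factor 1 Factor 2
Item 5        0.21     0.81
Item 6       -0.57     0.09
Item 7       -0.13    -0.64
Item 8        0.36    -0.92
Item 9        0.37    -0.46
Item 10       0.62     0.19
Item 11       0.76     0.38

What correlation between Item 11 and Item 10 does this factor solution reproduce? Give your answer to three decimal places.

r̂ = Σ λ_i·λ_j across factors = (0.76)(0.62) + (0.38)(0.19)
  = +0.4712 +0.0722 = 0.5434

0.543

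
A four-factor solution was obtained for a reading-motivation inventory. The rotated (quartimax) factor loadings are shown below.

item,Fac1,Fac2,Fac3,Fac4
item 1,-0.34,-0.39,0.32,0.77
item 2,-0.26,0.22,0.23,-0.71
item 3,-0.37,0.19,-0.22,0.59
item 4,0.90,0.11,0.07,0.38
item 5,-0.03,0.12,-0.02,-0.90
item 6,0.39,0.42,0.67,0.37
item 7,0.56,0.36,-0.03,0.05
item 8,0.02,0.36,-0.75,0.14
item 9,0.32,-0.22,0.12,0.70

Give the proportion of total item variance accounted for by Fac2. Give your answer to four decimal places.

SS loadings for Fac2 = (-0.39)² + 0.22² + 0.19² + 0.11² + 0.12² + 0.42² + 0.36² + 0.36² + (-0.22)² = 0.7471
Proportion of variance = 0.7471 / 9 = 0.0830.

0.0830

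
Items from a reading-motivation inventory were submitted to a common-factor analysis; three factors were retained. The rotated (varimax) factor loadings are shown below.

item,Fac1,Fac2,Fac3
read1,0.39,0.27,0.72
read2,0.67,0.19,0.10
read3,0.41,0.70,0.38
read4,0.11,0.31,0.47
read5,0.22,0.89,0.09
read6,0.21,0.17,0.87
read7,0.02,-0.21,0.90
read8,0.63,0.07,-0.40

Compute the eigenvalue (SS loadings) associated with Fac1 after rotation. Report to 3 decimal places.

1.271

SS loadings for Fac1 = 0.39² + 0.67² + 0.41² + 0.11² + 0.22² + 0.21² + 0.02² + 0.63² = 0.1521 + 0.4489 + 0.1681 + 0.0121 + 0.0484 + 0.0441 + 0.0004 + 0.3969 = 1.2710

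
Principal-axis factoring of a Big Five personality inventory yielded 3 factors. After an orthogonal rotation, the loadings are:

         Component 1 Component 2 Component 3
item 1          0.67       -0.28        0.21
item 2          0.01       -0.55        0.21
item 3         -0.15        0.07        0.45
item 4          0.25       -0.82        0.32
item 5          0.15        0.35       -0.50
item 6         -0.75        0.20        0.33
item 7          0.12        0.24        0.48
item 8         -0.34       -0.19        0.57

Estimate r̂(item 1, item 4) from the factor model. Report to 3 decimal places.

0.464

r̂ = Σ λ_i·λ_j across factors = (0.67)(0.25) + (-0.28)(-0.82) + (0.21)(0.32)
  = +0.1675 +0.2296 +0.0672 = 0.4643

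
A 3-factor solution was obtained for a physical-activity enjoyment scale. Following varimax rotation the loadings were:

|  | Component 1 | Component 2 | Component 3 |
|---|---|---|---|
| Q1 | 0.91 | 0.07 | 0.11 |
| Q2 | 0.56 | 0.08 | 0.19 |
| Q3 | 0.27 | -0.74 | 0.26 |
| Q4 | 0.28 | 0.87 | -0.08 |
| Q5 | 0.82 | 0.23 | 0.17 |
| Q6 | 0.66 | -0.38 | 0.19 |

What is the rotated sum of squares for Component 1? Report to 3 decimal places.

SS loadings for Component 1 = 0.91² + 0.56² + 0.27² + 0.28² + 0.82² + 0.66² = 0.8281 + 0.3136 + 0.0729 + 0.0784 + 0.6724 + 0.4356 = 2.4010

2.401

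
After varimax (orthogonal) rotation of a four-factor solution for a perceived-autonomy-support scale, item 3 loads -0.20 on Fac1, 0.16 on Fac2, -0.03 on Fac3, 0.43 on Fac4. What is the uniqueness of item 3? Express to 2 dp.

h² = (-0.20)² + 0.16² + (-0.03)² + 0.43² = 0.0400 + 0.0256 + 0.0009 + 0.1849 = 0.2514
Uniqueness u² = 1 − h² = 1 − 0.2514 = 0.7486

0.75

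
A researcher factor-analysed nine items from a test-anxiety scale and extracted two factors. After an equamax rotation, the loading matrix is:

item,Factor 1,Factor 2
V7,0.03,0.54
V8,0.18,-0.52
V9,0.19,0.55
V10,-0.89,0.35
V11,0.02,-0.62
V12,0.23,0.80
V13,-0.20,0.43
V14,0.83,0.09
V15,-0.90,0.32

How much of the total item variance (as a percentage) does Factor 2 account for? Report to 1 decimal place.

25.6%

SS loadings for Factor 2 = 0.54² + (-0.52)² + 0.55² + 0.35² + (-0.62)² + 0.80² + 0.43² + 0.09² + 0.32² = 2.3068
With 9 standardized items, total variance = 9. Proportion = 2.3068/9 = 0.2563 → 25.63%.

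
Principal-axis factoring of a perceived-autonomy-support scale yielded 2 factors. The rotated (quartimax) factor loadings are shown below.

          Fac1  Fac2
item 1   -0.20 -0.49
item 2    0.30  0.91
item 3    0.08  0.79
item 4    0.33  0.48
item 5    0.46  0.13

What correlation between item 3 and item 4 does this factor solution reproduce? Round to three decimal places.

r̂ = Σ λ_i·λ_j across factors = (0.08)(0.33) + (0.79)(0.48)
  = +0.0264 +0.3792 = 0.4056

0.406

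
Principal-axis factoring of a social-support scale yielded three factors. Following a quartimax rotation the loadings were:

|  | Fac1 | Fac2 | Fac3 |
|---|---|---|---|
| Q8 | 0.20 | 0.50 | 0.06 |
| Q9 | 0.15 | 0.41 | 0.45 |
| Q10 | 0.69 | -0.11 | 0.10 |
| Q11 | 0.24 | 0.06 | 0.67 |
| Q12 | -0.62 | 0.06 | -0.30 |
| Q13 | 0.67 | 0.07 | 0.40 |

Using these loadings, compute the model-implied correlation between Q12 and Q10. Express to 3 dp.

-0.464

r̂ = Σ λ_i·λ_j across factors = (-0.62)(0.69) + (0.06)(-0.11) + (-0.30)(0.10)
  = -0.4278 -0.0066 -0.0300 = -0.4644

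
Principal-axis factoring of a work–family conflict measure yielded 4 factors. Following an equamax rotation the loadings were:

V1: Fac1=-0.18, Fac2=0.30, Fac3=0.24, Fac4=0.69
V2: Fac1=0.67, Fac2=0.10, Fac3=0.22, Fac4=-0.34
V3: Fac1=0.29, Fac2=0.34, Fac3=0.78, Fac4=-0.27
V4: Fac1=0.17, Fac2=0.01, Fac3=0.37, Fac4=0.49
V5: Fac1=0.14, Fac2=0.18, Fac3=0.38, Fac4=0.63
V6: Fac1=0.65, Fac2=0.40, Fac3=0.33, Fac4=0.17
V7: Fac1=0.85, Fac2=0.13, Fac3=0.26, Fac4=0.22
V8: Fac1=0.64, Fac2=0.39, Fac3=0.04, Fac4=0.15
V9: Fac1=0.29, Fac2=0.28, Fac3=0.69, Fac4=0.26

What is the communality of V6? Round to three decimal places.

h² = 0.65² + 0.40² + 0.33² + 0.17² = 0.4225 + 0.1600 + 0.1089 + 0.0289 = 0.7203

0.720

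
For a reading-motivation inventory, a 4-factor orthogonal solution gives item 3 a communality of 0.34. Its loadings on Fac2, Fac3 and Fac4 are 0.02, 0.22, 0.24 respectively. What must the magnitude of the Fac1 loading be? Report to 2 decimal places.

Under orthogonal rotation h² = Σλ², so λ_Fac1² = h² − (0.1064) = 0.34 − 0.1064 = 0.2336.
|λ| = √0.2336 = 0.4833.

0.48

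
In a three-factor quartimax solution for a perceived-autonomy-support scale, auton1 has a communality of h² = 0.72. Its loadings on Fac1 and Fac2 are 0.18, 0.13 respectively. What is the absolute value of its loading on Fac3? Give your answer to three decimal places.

0.819

Under orthogonal rotation h² = Σλ², so λ_Fac3² = h² − (0.0493) = 0.72 − 0.0493 = 0.6707.
|λ| = √0.6707 = 0.8190.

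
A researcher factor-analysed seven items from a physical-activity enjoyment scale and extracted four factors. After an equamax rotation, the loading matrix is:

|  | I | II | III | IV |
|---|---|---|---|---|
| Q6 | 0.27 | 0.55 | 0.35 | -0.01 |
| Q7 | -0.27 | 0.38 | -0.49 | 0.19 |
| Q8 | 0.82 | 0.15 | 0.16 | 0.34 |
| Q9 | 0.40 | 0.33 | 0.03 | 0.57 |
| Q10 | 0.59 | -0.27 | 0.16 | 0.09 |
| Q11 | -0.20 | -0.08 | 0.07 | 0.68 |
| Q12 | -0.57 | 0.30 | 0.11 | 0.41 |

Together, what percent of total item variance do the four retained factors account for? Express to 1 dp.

56.9%

SS loadings by factor: 1.6912, 0.7476, 0.4317, 1.1153; total = 3.9858.
Total variance with 7 standardized items is 7, so the solution explains 3.9858/7 = 0.5694 = 56.94%.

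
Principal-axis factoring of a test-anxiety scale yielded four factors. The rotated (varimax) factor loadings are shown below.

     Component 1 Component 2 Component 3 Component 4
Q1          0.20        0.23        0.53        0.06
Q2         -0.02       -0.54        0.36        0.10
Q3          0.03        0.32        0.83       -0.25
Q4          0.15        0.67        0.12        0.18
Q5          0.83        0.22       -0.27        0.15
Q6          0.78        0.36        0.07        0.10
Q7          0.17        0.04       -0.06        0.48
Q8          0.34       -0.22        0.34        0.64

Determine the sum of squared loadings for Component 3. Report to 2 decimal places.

1.31

SS loadings for Component 3 = 0.53² + 0.36² + 0.83² + 0.12² + (-0.27)² + 0.07² + (-0.06)² + 0.34² = 0.2809 + 0.1296 + 0.6889 + 0.0144 + 0.0729 + 0.0049 + 0.0036 + 0.1156 = 1.3108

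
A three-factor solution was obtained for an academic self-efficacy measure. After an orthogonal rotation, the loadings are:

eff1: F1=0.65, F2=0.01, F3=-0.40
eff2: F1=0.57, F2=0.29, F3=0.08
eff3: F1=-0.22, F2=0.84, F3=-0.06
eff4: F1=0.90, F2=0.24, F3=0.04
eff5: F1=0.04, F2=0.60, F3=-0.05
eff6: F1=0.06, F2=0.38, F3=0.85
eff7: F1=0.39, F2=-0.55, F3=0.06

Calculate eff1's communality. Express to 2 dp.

h² = 0.65² + 0.01² + (-0.40)² = 0.4225 + 0.0001 + 0.1600 = 0.5826

0.58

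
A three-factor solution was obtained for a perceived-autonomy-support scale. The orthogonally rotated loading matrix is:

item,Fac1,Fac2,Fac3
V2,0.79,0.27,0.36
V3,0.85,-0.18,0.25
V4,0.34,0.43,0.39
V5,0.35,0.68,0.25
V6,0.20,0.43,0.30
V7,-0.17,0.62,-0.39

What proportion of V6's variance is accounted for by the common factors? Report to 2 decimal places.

h² = 0.20² + 0.43² + 0.30² = 0.0400 + 0.1849 + 0.0900 = 0.3149

0.31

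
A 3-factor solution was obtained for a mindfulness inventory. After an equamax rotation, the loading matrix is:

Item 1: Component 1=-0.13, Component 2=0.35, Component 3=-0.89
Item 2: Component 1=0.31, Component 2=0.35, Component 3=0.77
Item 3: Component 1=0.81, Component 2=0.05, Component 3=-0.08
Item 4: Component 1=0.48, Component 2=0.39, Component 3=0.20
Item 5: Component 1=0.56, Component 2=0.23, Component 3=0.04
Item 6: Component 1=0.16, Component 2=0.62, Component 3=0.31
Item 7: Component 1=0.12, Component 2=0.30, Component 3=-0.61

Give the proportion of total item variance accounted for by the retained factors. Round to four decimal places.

0.5973

Communalities: 0.9315, 0.8115, 0.6650, 0.4225, 0.3681, 0.5061, 0.4765; Σh² = 4.1812.
Total variance with 7 standardized items is 7, so the solution explains 4.1812/7 = 0.5973.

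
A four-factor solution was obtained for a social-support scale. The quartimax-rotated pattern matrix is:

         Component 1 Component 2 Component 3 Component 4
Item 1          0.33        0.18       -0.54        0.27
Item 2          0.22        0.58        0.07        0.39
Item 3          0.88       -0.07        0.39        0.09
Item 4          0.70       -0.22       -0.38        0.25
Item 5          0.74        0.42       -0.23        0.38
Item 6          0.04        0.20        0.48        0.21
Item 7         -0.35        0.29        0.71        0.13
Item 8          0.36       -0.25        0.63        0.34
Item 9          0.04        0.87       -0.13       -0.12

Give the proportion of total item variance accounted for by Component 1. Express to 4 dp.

0.2472

SS loadings for Component 1 = 0.33² + 0.22² + 0.88² + 0.70² + 0.74² + 0.04² + (-0.35)² + 0.36² + 0.04² = 2.2246
Proportion of variance = 2.2246 / 9 = 0.2472.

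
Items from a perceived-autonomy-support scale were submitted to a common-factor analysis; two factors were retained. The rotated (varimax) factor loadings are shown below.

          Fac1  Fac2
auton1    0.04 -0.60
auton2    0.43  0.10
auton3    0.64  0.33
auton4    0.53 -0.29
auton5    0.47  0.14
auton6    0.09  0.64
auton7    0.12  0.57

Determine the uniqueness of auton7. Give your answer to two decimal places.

h² = 0.12² + 0.57² = 0.0144 + 0.3249 = 0.3393
Uniqueness u² = 1 − h² = 1 − 0.3393 = 0.6607

0.66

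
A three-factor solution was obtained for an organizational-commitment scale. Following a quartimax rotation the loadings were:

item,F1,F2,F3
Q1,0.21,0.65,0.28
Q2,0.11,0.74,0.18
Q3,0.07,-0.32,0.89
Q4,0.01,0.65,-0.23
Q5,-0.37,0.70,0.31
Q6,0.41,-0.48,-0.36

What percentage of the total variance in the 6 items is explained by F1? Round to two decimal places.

SS loadings for F1 = 0.21² + 0.11² + 0.07² + 0.01² + (-0.37)² + 0.41² = 0.3662
With 6 standardized items, total variance = 6. Proportion = 0.3662/6 = 0.0610 → 6.10%.

6.10%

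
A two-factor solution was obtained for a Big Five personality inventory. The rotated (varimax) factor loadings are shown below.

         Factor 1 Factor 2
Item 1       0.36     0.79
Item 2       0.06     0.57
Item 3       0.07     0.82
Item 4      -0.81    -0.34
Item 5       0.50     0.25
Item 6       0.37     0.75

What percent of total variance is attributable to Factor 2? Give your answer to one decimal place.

39.4%

SS loadings for Factor 2 = 0.79² + 0.57² + 0.82² + (-0.34)² + 0.25² + 0.75² = 2.3620
With 6 standardized items, total variance = 6. Proportion = 2.3620/6 = 0.3937 → 39.37%.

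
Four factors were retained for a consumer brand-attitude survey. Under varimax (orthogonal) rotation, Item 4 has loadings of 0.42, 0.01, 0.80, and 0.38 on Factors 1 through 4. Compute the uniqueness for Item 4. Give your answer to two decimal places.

0.04

h² = 0.42² + 0.01² + 0.80² + 0.38² = 0.1764 + 0.0001 + 0.6400 + 0.1444 = 0.9609
Uniqueness u² = 1 − h² = 1 − 0.9609 = 0.0391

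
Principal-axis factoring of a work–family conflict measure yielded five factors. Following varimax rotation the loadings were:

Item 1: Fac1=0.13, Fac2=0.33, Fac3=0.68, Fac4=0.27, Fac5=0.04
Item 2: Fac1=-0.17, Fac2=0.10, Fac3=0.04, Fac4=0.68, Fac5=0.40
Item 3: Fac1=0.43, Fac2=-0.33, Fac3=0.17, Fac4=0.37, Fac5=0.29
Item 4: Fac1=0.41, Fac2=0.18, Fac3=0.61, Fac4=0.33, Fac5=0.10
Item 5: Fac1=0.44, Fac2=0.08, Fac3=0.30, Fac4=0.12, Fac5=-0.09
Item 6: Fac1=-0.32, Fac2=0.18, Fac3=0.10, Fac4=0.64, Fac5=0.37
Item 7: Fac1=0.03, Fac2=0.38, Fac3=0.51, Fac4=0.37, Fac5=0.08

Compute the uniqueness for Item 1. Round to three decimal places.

h² = 0.13² + 0.33² + 0.68² + 0.27² + 0.04² = 0.0169 + 0.1089 + 0.4624 + 0.0729 + 0.0016 = 0.6627
Uniqueness u² = 1 − h² = 1 − 0.6627 = 0.3373

0.337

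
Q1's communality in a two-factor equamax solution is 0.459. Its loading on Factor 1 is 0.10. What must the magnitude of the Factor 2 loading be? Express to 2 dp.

0.67

Under orthogonal rotation h² = Σλ², so λ_Factor 2² = h² − (0.0100) = 0.459 − 0.0100 = 0.4490.
|λ| = √0.4490 = 0.6701.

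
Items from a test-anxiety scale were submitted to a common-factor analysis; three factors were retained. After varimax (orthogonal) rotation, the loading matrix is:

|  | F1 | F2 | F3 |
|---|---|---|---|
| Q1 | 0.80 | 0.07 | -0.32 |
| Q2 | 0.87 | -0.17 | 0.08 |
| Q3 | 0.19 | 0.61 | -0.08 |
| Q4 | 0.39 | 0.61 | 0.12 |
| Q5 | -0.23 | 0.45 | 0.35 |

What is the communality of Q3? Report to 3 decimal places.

0.415

h² = 0.19² + 0.61² + (-0.08)² = 0.0361 + 0.3721 + 0.0064 = 0.4146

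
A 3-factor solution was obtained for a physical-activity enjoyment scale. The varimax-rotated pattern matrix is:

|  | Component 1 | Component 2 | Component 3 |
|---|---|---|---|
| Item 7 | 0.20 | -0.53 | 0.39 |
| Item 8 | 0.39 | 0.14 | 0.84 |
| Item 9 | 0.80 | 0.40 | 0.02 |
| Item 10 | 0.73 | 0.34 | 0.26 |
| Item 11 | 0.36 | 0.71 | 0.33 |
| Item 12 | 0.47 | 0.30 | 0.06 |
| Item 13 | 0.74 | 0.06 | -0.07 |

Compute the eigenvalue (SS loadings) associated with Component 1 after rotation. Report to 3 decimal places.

2.263

SS loadings for Component 1 = 0.20² + 0.39² + 0.80² + 0.73² + 0.36² + 0.47² + 0.74² = 0.0400 + 0.1521 + 0.6400 + 0.5329 + 0.1296 + 0.2209 + 0.5476 = 2.2631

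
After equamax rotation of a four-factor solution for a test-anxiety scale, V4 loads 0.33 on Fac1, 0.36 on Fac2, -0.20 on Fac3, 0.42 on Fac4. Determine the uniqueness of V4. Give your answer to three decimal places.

0.545

h² = 0.33² + 0.36² + (-0.20)² + 0.42² = 0.1089 + 0.1296 + 0.0400 + 0.1764 = 0.4549
Uniqueness u² = 1 − h² = 1 − 0.4549 = 0.5451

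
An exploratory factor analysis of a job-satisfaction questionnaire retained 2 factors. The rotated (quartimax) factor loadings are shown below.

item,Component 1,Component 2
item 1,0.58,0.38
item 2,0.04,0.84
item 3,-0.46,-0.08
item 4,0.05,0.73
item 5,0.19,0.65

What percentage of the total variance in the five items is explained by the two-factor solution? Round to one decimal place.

Communalities: 0.4808, 0.7072, 0.2180, 0.5354, 0.4586; Σh² = 2.4000.
Total variance with 5 standardized items is 5, so the solution explains 2.4000/5 = 0.4800 = 48.00%.

48.0%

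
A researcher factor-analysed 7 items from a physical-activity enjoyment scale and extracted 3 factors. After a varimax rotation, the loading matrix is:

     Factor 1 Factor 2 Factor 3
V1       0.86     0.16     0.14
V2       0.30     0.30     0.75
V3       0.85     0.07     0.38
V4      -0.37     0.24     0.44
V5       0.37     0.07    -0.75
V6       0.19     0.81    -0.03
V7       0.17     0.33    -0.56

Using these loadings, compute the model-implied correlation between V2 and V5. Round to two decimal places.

-0.43

r̂ = Σ λ_i·λ_j across factors = (0.30)(0.37) + (0.30)(0.07) + (0.75)(-0.75)
  = +0.1110 +0.0210 -0.5625 = -0.4305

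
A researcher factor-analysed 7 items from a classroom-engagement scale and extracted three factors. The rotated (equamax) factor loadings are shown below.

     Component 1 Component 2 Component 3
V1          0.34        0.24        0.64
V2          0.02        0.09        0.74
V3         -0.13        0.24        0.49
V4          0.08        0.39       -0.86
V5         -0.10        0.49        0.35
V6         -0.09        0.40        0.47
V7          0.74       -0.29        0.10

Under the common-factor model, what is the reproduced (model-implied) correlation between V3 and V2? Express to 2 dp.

0.38

r̂ = Σ λ_i·λ_j across factors = (-0.13)(0.02) + (0.24)(0.09) + (0.49)(0.74)
  = -0.0026 +0.0216 +0.3626 = 0.3816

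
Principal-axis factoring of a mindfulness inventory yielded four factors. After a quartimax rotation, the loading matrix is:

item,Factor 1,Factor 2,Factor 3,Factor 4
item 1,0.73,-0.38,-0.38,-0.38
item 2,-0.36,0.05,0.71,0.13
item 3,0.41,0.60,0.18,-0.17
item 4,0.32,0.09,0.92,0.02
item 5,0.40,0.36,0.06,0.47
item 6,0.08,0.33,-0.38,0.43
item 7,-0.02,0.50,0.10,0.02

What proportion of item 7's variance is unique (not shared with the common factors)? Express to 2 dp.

h² = (-0.02)² + 0.50² + 0.10² + 0.02² = 0.0004 + 0.2500 + 0.0100 + 0.0004 = 0.2608
Uniqueness u² = 1 − h² = 1 − 0.2608 = 0.7392

0.74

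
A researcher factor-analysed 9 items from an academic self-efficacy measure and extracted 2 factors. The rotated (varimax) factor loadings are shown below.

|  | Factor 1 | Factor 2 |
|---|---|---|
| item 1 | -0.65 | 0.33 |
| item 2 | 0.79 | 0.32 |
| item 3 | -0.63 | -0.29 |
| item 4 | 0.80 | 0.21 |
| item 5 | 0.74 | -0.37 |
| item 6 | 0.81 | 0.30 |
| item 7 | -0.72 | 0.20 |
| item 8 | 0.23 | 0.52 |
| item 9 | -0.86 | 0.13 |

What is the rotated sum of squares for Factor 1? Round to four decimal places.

4.5981

SS loadings for Factor 1 = (-0.65)² + 0.79² + (-0.63)² + 0.80² + 0.74² + 0.81² + (-0.72)² + 0.23² + (-0.86)² = 0.4225 + 0.6241 + 0.3969 + 0.6400 + 0.5476 + 0.6561 + 0.5184 + 0.0529 + 0.7396 = 4.5981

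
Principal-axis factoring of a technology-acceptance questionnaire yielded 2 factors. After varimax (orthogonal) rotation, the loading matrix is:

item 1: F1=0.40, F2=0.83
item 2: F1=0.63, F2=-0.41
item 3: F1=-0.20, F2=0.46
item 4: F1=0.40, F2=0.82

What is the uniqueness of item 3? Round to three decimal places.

h² = (-0.20)² + 0.46² = 0.0400 + 0.2116 = 0.2516
Uniqueness u² = 1 − h² = 1 − 0.2516 = 0.7484

0.748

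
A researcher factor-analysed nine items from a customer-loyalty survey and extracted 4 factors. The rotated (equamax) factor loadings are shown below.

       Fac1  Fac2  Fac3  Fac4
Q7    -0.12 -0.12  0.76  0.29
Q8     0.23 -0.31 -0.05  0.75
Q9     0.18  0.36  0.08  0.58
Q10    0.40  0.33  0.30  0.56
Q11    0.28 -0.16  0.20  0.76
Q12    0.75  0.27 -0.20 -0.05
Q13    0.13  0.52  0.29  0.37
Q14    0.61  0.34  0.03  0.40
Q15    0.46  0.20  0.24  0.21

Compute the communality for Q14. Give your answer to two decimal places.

h² = 0.61² + 0.34² + 0.03² + 0.40² = 0.3721 + 0.1156 + 0.0009 + 0.1600 = 0.6486

0.65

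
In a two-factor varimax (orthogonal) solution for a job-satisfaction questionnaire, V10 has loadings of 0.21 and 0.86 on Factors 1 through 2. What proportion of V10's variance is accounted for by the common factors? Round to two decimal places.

0.78

h² = 0.21² + 0.86² = 0.0441 + 0.7396 = 0.7837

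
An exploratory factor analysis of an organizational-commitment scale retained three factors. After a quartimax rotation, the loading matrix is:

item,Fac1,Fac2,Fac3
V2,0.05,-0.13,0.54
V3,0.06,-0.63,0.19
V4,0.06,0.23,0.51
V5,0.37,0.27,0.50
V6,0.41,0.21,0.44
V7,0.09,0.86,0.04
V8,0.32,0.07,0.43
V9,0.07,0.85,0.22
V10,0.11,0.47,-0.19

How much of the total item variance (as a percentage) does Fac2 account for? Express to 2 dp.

25.24%

SS loadings for Fac2 = (-0.13)² + (-0.63)² + 0.23² + 0.27² + 0.21² + 0.86² + 0.07² + 0.85² + 0.47² = 2.2716
With 9 standardized items, total variance = 9. Proportion = 2.2716/9 = 0.2524 → 25.24%.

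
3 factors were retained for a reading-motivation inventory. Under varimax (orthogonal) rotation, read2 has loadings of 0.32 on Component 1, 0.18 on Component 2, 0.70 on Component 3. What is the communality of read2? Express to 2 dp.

h² = 0.32² + 0.18² + 0.70² = 0.1024 + 0.0324 + 0.4900 = 0.6248

0.62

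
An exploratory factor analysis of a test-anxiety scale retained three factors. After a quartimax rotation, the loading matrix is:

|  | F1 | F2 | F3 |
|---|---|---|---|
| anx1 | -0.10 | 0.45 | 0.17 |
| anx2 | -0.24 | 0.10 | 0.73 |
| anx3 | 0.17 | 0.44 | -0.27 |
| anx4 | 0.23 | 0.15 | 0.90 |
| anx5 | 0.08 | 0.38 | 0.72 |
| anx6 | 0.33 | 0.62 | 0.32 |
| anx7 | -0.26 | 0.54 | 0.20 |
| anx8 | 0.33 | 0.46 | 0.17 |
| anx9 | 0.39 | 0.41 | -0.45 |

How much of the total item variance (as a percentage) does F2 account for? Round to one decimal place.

SS loadings for F2 = 0.45² + 0.10² + 0.44² + 0.15² + 0.38² + 0.62² + 0.54² + 0.46² + 0.41² = 1.6287
With 9 standardized items, total variance = 9. Proportion = 1.6287/9 = 0.1810 → 18.10%.

18.1%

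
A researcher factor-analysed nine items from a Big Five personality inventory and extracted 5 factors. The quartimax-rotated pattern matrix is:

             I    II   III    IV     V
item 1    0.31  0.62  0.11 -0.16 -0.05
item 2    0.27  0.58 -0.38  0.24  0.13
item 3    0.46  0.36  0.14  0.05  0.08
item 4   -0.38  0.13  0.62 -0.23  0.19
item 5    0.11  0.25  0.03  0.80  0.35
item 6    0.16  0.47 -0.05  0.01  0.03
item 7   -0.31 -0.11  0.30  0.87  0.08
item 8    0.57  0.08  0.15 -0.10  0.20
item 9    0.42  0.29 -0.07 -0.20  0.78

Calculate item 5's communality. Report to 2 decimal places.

h² = 0.11² + 0.25² + 0.03² + 0.80² + 0.35² = 0.0121 + 0.0625 + 0.0009 + 0.6400 + 0.1225 = 0.8380

0.84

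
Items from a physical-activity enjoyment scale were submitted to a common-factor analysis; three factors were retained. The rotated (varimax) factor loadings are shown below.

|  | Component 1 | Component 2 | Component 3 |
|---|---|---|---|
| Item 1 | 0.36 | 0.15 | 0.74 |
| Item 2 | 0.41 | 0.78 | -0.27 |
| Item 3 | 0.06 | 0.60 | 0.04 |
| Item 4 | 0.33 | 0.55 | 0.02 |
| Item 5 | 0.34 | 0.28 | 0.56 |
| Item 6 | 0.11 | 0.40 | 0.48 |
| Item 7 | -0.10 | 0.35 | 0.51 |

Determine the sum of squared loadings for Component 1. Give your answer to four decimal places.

0.5479

SS loadings for Component 1 = 0.36² + 0.41² + 0.06² + 0.33² + 0.34² + 0.11² + (-0.10)² = 0.1296 + 0.1681 + 0.0036 + 0.1089 + 0.1156 + 0.0121 + 0.0100 = 0.5479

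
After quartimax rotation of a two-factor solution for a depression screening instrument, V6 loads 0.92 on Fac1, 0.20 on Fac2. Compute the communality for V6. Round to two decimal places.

0.89

h² = 0.92² + 0.20² = 0.8464 + 0.0400 = 0.8864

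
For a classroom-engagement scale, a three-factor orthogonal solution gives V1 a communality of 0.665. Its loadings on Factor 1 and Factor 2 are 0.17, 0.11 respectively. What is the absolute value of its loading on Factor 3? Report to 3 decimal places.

Under orthogonal rotation h² = Σλ², so λ_Factor 3² = h² − (0.0410) = 0.665 − 0.0410 = 0.6240.
|λ| = √0.6240 = 0.7899.

0.790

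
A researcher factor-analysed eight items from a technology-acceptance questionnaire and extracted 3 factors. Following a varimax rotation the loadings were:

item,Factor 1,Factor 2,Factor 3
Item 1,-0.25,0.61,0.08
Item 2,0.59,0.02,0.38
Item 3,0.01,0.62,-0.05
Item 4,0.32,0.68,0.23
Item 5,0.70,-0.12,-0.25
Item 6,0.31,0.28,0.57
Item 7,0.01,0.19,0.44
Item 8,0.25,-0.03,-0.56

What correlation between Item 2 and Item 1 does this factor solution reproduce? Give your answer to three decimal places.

-0.105

r̂ = Σ λ_i·λ_j across factors = (0.59)(-0.25) + (0.02)(0.61) + (0.38)(0.08)
  = -0.1475 +0.0122 +0.0304 = -0.1049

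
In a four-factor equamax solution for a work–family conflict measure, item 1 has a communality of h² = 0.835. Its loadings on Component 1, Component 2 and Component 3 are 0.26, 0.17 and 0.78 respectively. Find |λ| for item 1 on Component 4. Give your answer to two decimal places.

Under orthogonal rotation h² = Σλ², so λ_Component 4² = h² − (0.7049) = 0.835 − 0.7049 = 0.1301.
|λ| = √0.1301 = 0.3607.

0.36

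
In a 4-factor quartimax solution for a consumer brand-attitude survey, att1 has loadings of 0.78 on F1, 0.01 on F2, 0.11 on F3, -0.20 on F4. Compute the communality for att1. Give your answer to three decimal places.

h² = 0.78² + 0.01² + 0.11² + (-0.20)² = 0.6084 + 0.0001 + 0.0121 + 0.0400 = 0.6606

0.661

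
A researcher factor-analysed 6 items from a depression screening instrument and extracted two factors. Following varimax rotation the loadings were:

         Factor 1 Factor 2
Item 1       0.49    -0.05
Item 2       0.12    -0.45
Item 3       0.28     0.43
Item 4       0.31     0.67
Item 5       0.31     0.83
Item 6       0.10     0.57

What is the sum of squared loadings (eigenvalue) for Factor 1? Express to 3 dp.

0.535

SS loadings for Factor 1 = 0.49² + 0.12² + 0.28² + 0.31² + 0.31² + 0.10² = 0.2401 + 0.0144 + 0.0784 + 0.0961 + 0.0961 + 0.0100 = 0.5351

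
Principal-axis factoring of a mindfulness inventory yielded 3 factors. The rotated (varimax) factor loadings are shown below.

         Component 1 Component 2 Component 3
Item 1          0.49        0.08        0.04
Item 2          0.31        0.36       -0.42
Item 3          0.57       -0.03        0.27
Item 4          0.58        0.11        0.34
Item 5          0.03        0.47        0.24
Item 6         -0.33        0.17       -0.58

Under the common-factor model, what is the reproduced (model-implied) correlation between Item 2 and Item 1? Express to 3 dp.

r̂ = Σ λ_i·λ_j across factors = (0.31)(0.49) + (0.36)(0.08) + (-0.42)(0.04)
  = +0.1519 +0.0288 -0.0168 = 0.1639

0.164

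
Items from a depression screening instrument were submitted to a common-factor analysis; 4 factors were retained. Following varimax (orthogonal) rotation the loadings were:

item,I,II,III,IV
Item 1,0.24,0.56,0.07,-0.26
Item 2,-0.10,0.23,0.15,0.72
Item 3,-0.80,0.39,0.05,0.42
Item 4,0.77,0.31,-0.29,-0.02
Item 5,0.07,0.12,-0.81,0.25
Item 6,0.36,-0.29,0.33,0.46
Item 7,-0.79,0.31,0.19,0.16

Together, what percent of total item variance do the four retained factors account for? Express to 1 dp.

SS loadings by factor: 2.0591, 0.8093, 0.9151, 1.0625; total = 4.8460.
Total variance with 7 standardized items is 7, so the solution explains 4.8460/7 = 0.6923 = 69.23%.

69.2%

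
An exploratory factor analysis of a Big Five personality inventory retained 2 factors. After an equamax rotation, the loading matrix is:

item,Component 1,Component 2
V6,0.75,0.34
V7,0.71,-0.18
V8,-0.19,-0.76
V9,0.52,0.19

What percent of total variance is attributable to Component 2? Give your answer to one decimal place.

SS loadings for Component 2 = 0.34² + (-0.18)² + (-0.76)² + 0.19² = 0.7617
With 4 standardized items, total variance = 4. Proportion = 0.7617/4 = 0.1904 → 19.04%.

19.0%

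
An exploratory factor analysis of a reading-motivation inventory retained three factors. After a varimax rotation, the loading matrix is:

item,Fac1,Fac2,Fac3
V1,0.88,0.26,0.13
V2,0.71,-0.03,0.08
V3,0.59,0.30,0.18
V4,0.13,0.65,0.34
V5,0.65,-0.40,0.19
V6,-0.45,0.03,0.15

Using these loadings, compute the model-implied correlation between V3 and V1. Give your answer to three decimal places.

0.621

r̂ = Σ λ_i·λ_j across factors = (0.59)(0.88) + (0.30)(0.26) + (0.18)(0.13)
  = +0.5192 +0.0780 +0.0234 = 0.6206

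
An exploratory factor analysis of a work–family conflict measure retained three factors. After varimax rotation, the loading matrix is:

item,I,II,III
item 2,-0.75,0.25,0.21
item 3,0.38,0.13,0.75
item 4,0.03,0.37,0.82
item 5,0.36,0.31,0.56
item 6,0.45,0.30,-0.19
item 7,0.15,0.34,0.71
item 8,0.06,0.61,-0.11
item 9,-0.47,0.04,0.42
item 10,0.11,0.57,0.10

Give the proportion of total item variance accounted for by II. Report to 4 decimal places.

SS loadings for II = 0.25² + 0.13² + 0.37² + 0.31² + 0.30² + 0.34² + 0.61² + 0.04² + 0.57² = 1.2166
Proportion of variance = 1.2166 / 9 = 0.1352.

0.1352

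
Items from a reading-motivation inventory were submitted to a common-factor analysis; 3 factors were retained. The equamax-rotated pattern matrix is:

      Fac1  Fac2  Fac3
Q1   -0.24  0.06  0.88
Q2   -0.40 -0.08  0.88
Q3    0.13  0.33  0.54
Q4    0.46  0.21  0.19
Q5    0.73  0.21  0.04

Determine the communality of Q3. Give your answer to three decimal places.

0.417

h² = 0.13² + 0.33² + 0.54² = 0.0169 + 0.1089 + 0.2916 = 0.4174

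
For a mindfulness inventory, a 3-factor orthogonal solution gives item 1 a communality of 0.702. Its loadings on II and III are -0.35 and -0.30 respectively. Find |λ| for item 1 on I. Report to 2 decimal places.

Under orthogonal rotation h² = Σλ², so λ_I² = h² − (0.2125) = 0.702 − 0.2125 = 0.4895.
|λ| = √0.4895 = 0.6996.

0.70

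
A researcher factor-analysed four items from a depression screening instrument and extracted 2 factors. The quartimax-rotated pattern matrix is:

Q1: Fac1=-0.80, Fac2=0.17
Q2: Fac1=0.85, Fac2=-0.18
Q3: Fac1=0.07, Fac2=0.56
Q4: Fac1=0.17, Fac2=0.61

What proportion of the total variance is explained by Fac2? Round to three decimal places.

SS loadings for Fac2 = 0.17² + (-0.18)² + 0.56² + 0.61² = 0.7470
Proportion of variance = 0.7470 / 4 = 0.1867.

0.187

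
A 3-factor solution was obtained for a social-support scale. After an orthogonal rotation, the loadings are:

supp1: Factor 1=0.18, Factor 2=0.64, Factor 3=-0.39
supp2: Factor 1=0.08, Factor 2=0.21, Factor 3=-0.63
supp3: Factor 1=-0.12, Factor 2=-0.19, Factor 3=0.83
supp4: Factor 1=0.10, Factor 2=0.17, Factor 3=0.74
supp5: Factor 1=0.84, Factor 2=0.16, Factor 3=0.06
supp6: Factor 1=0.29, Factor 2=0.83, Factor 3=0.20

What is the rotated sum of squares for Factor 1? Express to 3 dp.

SS loadings for Factor 1 = 0.18² + 0.08² + (-0.12)² + 0.10² + 0.84² + 0.29² = 0.0324 + 0.0064 + 0.0144 + 0.0100 + 0.7056 + 0.0841 = 0.8529

0.853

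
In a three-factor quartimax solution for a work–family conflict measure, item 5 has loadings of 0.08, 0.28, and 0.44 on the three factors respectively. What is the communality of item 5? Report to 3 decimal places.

h² = 0.08² + 0.28² + 0.44² = 0.0064 + 0.0784 + 0.1936 = 0.2784

0.278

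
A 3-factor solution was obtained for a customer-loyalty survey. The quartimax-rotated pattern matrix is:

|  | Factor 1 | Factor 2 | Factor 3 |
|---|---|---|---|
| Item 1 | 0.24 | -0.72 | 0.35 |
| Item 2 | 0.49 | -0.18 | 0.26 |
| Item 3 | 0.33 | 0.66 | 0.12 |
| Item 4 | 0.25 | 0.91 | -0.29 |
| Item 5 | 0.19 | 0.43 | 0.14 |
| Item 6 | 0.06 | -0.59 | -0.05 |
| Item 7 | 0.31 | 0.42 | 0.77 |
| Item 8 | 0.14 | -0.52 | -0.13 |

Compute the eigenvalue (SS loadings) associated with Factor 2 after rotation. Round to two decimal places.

SS loadings for Factor 2 = (-0.72)² + (-0.18)² + 0.66² + 0.91² + 0.43² + (-0.59)² + 0.42² + (-0.52)² = 0.5184 + 0.0324 + 0.4356 + 0.8281 + 0.1849 + 0.3481 + 0.1764 + 0.2704 = 2.7943

2.79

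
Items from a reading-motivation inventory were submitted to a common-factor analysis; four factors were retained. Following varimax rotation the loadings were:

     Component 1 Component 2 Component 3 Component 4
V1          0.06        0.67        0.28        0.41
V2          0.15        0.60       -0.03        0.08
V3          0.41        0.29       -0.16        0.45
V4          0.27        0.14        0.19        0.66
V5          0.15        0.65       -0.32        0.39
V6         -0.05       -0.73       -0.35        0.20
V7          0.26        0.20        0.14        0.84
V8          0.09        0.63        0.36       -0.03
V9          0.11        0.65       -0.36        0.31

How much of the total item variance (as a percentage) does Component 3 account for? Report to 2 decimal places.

7.16%

SS loadings for Component 3 = 0.28² + (-0.03)² + (-0.16)² + 0.19² + (-0.32)² + (-0.35)² + 0.14² + 0.36² + (-0.36)² = 0.6447
With 9 standardized items, total variance = 9. Proportion = 0.6447/9 = 0.0716 → 7.16%.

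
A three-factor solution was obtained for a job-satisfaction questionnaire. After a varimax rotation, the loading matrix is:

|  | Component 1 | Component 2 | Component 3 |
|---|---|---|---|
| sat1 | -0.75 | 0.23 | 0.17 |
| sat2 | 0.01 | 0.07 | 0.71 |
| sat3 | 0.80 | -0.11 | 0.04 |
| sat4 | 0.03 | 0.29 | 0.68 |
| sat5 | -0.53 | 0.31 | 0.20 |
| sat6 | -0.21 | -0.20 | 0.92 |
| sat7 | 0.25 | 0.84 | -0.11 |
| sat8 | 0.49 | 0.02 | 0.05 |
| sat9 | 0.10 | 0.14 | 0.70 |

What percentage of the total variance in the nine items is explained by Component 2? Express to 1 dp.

11.3%

SS loadings for Component 2 = 0.23² + 0.07² + (-0.11)² + 0.29² + 0.31² + (-0.20)² + 0.84² + 0.02² + 0.14² = 1.0157
With 9 standardized items, total variance = 9. Proportion = 1.0157/9 = 0.1129 → 11.29%.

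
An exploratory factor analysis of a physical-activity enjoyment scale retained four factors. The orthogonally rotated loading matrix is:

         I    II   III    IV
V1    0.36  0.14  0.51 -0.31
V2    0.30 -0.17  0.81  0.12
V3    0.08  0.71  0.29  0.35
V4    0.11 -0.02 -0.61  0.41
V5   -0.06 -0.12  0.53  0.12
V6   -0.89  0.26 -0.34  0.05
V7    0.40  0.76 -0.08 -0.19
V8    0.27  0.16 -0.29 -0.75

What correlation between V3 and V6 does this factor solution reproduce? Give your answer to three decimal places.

0.032

r̂ = Σ λ_i·λ_j across factors = (0.08)(-0.89) + (0.71)(0.26) + (0.29)(-0.34) + (0.35)(0.05)
  = -0.0712 +0.1846 -0.0986 +0.0175 = 0.0323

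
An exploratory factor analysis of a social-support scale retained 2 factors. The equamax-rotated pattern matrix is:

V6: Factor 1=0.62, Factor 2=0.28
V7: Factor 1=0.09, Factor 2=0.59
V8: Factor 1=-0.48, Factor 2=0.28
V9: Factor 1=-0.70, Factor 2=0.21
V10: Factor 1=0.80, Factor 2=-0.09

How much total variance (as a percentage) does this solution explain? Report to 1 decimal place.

SS loadings by factor: 1.7529, 0.5571; total = 2.3100.
Total variance with 5 standardized items is 5, so the solution explains 2.3100/5 = 0.4620 = 46.20%.

46.2%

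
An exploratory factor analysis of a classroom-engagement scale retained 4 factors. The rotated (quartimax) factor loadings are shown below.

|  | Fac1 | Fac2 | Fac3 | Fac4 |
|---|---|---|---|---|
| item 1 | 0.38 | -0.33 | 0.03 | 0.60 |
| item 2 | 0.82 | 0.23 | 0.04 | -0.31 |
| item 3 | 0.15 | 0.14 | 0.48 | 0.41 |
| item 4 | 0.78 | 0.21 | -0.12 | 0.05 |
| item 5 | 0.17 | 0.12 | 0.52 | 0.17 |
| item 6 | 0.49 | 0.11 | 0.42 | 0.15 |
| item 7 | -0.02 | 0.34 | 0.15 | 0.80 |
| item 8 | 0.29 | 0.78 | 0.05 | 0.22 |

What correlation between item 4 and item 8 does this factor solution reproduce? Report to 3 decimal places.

r̂ = Σ λ_i·λ_j across factors = (0.78)(0.29) + (0.21)(0.78) + (-0.12)(0.05) + (0.05)(0.22)
  = +0.2262 +0.1638 -0.0060 +0.0110 = 0.3950

0.395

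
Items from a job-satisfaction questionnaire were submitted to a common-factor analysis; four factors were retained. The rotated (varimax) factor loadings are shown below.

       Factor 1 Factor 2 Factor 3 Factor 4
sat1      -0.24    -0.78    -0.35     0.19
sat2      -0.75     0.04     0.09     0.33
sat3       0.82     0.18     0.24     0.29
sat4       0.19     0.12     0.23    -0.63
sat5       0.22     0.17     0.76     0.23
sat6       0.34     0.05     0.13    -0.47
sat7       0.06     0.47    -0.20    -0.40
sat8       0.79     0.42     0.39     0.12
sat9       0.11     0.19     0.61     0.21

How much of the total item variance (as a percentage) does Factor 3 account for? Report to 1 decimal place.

SS loadings for Factor 3 = (-0.35)² + 0.09² + 0.24² + 0.23² + 0.76² + 0.13² + (-0.20)² + 0.39² + 0.61² = 1.3998
With 9 standardized items, total variance = 9. Proportion = 1.3998/9 = 0.1555 → 15.55%.

15.6%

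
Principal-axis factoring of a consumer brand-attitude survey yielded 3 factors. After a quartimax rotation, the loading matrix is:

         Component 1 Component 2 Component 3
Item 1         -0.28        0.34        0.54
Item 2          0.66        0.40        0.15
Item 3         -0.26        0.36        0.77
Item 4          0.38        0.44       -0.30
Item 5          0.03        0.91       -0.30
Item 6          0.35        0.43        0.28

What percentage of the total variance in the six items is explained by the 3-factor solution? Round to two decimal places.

SS loadings by factor: 0.8494, 1.6118, 1.1654; total = 3.6266.
Total variance with 6 standardized items is 6, so the solution explains 3.6266/6 = 0.6044 = 60.44%.

60.44%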